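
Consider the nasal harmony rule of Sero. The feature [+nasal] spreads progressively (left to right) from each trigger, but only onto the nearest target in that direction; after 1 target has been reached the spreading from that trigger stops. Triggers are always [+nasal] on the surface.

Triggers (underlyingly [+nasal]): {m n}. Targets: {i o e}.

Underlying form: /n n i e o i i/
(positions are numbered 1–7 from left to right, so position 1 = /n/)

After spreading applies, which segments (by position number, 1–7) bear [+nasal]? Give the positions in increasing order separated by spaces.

1 2 3

From /n/ at 1 rightward: 2 /n/ is itself a trigger — this domain ends here.
From /n/ at 2 rightward: 3 /i/ → [+nasal]; bound reached.
Targets with no active source: positions 4 5 6 7 stay [-nasal].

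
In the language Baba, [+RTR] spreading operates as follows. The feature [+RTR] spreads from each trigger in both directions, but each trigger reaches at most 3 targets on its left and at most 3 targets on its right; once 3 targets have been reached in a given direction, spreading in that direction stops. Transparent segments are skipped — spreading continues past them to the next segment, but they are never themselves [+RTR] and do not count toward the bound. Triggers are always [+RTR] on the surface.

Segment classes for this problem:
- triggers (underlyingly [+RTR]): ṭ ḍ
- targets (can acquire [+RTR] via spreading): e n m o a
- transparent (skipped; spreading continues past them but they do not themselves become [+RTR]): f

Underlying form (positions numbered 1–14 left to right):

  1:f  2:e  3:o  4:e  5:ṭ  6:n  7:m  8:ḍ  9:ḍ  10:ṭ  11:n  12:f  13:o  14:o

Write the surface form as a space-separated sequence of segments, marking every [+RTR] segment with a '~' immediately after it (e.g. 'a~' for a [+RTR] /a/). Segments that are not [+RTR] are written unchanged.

From /ṭ/ at 5 rightward: 6 /n/ → [+RTR]; 7 /m/ → [+RTR]; 8 /ḍ/ is itself a trigger — this domain ends here.
From /ṭ/ at 5 leftward: 4 /e/ → [+RTR]; 3 /o/ → [+RTR]; 2 /e/ → [+RTR]; bound reached.
From /ḍ/ at 8 rightward: 9 /ḍ/ is itself a trigger — this domain ends here.
From /ḍ/ at 8 leftward: 7 /m/ → [+RTR]; 6 /n/ → [+RTR]; 5 /ṭ/ is itself a trigger — this domain ends here.
From /ḍ/ at 9 rightward: 10 /ṭ/ is itself a trigger — this domain ends here.
From /ḍ/ at 9 leftward: 8 /ḍ/ is itself a trigger — this domain ends here.
From /ṭ/ at 10 rightward: 11 /n/ → [+RTR]; 12 /f/ transparent; 13 /o/ → [+RTR]; 14 /o/ → [+RTR]; bound reached.
From /ṭ/ at 10 leftward: 9 /ḍ/ is itself a trigger — this domain ends here.
[+RTR] positions on the surface: 2 3 4 5 6 7 8 9 10 11 13 14.

f e~ o~ e~ ṭ~ n~ m~ ḍ~ ḍ~ ṭ~ n~ f o~ o~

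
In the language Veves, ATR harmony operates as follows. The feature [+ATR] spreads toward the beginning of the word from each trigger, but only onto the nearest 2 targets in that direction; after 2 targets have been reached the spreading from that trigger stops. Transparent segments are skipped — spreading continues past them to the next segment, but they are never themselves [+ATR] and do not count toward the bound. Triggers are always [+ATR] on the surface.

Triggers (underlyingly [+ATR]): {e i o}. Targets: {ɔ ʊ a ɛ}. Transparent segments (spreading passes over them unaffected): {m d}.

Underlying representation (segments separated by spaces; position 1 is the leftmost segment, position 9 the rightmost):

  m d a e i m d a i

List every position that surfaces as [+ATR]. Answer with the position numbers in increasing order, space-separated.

3 4 5 8 9

From /e/ at 4 leftward: 3 /a/ → [+ATR]; 2 /d/ transparent; 1 /m/ transparent; word edge.
From /i/ at 5 leftward: 4 /e/ is itself a trigger — this domain ends here.
From /i/ at 9 leftward: 8 /a/ → [+ATR]; 7 /d/ transparent; 6 /m/ transparent; 5 /i/ is itself a trigger — this domain ends here.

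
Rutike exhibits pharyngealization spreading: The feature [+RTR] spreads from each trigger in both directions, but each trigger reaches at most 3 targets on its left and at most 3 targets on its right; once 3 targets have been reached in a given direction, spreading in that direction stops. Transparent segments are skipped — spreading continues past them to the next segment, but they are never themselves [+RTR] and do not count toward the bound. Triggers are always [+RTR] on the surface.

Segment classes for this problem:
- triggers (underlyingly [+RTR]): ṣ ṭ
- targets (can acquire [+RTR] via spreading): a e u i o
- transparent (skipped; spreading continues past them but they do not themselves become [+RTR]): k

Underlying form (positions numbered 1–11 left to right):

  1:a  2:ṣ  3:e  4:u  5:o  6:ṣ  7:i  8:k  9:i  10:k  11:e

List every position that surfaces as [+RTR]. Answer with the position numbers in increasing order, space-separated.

1 2 3 4 5 6 7 9 11

From /ṣ/ at 2 rightward: 3 /e/ → [+RTR]; 4 /u/ → [+RTR]; 5 /o/ → [+RTR]; bound reached.
From /ṣ/ at 2 leftward: 1 /a/ → [+RTR]; word edge.
From /ṣ/ at 6 rightward: 7 /i/ → [+RTR]; 8 /k/ transparent; 9 /i/ → [+RTR]; 10 /k/ transparent; 11 /e/ → [+RTR]; bound reached.
From /ṣ/ at 6 leftward: 5 /o/ → [+RTR]; 4 /u/ → [+RTR]; 3 /e/ → [+RTR]; bound reached.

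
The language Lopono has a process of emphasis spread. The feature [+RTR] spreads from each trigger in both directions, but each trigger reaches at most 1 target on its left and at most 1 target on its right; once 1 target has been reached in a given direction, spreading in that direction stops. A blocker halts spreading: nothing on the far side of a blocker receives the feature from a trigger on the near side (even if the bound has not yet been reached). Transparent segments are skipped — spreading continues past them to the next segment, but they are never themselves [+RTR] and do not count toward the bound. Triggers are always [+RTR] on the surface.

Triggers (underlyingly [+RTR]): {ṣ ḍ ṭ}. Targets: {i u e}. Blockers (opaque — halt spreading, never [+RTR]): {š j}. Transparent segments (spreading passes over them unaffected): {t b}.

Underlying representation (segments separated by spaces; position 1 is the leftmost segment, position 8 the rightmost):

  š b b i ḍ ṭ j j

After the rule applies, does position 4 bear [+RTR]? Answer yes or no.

From /ḍ/ at 5 rightward: 6 /ṭ/ is itself a trigger — this domain ends here.
From /ḍ/ at 5 leftward: 4 /i/ → [+RTR]; bound reached.
From /ṭ/ at 6 rightward: 7 /j/ blocks.
From /ṭ/ at 6 leftward: 5 /ḍ/ is itself a trigger — this domain ends here.
[+RTR] positions on the surface: 4 5 6.

yes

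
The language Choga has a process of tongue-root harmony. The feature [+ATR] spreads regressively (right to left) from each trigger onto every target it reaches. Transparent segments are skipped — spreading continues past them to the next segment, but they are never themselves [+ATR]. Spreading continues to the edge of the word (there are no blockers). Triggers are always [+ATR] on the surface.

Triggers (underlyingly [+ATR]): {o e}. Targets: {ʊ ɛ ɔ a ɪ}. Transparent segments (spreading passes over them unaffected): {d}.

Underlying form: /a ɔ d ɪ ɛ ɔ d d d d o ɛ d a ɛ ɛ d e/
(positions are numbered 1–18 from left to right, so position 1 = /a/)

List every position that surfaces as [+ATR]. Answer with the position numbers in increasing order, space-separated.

From /o/ at 11 leftward: 10 /d/ transparent; 9 /d/ transparent; 8 /d/ transparent; 7 /d/ transparent; 6 /ɔ/ → [+ATR]; 5 /ɛ/ → [+ATR]; 4 /ɪ/ → [+ATR]; 3 /d/ transparent; 2 /ɔ/ → [+ATR]; 1 /a/ → [+ATR]; word edge.
From /e/ at 18 leftward: 17 /d/ transparent; 16 /ɛ/ → [+ATR]; 15 /ɛ/ → [+ATR]; 14 /a/ → [+ATR]; 13 /d/ transparent; 12 /ɛ/ → [+ATR]; 11 /o/ is itself a trigger — this domain ends here.

1 2 4 5 6 11 12 14 15 16 18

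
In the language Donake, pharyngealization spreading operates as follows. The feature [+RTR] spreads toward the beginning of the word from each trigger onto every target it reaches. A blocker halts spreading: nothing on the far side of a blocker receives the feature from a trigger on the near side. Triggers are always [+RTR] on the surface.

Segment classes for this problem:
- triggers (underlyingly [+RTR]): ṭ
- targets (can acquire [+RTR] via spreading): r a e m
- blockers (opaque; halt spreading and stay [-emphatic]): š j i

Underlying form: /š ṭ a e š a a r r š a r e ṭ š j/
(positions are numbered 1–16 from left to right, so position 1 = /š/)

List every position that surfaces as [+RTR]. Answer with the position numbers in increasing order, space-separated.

From /ṭ/ at 2 leftward: 1 /š/ blocks.
From /ṭ/ at 14 leftward: 13 /e/ → [+RTR]; 12 /r/ → [+RTR]; 11 /a/ → [+RTR]; 10 /š/ blocks.
Targets with no active source: positions 3 4 6 7 8 9 stay [-emphatic].

2 11 12 13 14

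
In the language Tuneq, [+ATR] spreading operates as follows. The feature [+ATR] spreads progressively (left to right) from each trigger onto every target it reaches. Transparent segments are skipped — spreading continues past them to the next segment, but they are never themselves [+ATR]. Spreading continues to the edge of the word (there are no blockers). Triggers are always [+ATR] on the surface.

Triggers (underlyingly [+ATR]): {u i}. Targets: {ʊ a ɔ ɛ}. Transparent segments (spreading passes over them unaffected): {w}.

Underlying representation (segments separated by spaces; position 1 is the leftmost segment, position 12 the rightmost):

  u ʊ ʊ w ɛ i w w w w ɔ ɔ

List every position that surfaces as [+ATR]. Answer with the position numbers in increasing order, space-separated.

1 2 3 5 6 11 12

From /u/ at 1 rightward: 2 /ʊ/ → [+ATR]; 3 /ʊ/ → [+ATR]; 4 /w/ transparent; 5 /ɛ/ → [+ATR]; 6 /i/ is itself a trigger — this domain ends here.
From /i/ at 6 rightward: 7 /w/ transparent; 8 /w/ transparent; 9 /w/ transparent; 10 /w/ transparent; 11 /ɔ/ → [+ATR]; 12 /ɔ/ → [+ATR]; word edge.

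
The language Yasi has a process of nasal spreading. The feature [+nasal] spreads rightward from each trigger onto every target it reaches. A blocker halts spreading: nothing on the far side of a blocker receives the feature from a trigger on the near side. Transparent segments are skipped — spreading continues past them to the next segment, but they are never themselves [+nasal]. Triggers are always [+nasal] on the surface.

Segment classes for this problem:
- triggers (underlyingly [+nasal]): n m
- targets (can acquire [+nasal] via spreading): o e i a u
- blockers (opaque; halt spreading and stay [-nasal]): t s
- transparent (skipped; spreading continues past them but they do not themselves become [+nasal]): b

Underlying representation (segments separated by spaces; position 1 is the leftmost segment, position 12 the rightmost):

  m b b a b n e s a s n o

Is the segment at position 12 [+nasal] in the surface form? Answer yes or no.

yes

From /m/ at 1 rightward: 2 /b/ transparent; 3 /b/ transparent; 4 /a/ → [+nasal]; 5 /b/ transparent; 6 /n/ is itself a trigger — this domain ends here.
From /n/ at 6 rightward: 7 /e/ → [+nasal]; 8 /s/ blocks.
From /n/ at 11 rightward: 12 /o/ → [+nasal]; word edge.
Target with no active source: position 9 stays [-nasal].
[+nasal] positions on the surface: 1 4 6 7 11 12.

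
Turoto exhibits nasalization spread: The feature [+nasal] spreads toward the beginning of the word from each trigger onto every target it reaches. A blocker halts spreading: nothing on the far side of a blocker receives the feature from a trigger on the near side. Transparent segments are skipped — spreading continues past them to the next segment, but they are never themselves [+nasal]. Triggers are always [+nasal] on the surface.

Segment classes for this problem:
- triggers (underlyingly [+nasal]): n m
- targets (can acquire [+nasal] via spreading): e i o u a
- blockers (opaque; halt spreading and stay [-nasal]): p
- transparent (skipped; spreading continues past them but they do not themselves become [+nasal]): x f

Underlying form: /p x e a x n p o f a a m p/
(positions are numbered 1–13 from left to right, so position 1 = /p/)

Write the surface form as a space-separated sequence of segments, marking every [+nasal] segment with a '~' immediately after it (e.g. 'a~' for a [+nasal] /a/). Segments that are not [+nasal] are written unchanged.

From /n/ at 6 leftward: 5 /x/ transparent; 4 /a/ → [+nasal]; 3 /e/ → [+nasal]; 2 /x/ transparent; 1 /p/ blocks.
From /m/ at 12 leftward: 11 /a/ → [+nasal]; 10 /a/ → [+nasal]; 9 /f/ transparent; 8 /o/ → [+nasal]; 7 /p/ blocks.
[+nasal] positions on the surface: 3 4 6 8 10 11 12.

p x e~ a~ x n~ p o~ f a~ a~ m~ p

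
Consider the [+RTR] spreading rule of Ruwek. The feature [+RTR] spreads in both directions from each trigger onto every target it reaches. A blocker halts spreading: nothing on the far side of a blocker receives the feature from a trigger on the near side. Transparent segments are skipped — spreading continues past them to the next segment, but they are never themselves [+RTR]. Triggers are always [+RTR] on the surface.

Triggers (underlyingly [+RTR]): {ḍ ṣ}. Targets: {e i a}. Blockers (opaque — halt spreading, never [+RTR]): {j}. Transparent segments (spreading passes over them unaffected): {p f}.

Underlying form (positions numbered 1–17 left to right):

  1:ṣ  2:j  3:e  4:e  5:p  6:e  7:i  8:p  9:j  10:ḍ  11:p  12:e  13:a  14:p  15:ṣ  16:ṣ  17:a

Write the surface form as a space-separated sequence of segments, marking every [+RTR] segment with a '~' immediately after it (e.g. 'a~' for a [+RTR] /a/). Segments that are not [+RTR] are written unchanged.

From /ṣ/ at 1 rightward: 2 /j/ blocks.
From /ṣ/ at 1 leftward: word edge.
From /ḍ/ at 10 rightward: 11 /p/ transparent; 12 /e/ → [+RTR]; 13 /a/ → [+RTR]; 14 /p/ transparent; 15 /ṣ/ is itself a trigger — this domain ends here.
From /ḍ/ at 10 leftward: 9 /j/ blocks.
From /ṣ/ at 15 rightward: 16 /ṣ/ is itself a trigger — this domain ends here.
From /ṣ/ at 15 leftward: 14 /p/ transparent; 13 /a/ → [+RTR]; 12 /e/ → [+RTR]; 11 /p/ transparent; 10 /ḍ/ is itself a trigger — this domain ends here.
From /ṣ/ at 16 rightward: 17 /a/ → [+RTR]; word edge.
From /ṣ/ at 16 leftward: 15 /ṣ/ is itself a trigger — this domain ends here.
Targets with no active source: positions 3 4 6 7 stay [-emphatic].
[+RTR] positions on the surface: 1 10 12 13 15 16 17.

ṣ~ j e e p e i p j ḍ~ p e~ a~ p ṣ~ ṣ~ a~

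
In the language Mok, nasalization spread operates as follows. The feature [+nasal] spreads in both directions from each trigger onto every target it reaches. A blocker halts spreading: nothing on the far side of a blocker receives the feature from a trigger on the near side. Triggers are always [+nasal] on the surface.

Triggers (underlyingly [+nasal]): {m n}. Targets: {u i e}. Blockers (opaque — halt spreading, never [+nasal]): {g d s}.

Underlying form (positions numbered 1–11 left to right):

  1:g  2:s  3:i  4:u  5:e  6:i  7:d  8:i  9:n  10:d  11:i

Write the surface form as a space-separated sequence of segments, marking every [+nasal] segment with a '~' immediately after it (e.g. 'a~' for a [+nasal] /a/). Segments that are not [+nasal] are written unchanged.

g s i u e i d i~ n~ d i

From /n/ at 9 rightward: 10 /d/ blocks.
From /n/ at 9 leftward: 8 /i/ → [+nasal]; 7 /d/ blocks.
Targets with no active source: positions 3 4 5 6 11 stay [-nasal].
[+nasal] positions on the surface: 8 9.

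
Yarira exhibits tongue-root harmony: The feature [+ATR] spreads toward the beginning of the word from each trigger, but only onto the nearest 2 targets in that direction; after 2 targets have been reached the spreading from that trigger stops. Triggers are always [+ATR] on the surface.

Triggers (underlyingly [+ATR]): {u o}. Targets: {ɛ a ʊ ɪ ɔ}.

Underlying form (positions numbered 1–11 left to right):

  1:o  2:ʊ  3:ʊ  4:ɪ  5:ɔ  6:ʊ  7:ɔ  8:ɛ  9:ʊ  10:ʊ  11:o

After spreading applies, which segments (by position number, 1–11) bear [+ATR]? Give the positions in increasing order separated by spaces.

From /o/ at 1 leftward: word edge.
From /o/ at 11 leftward: 10 /ʊ/ → [+ATR]; 9 /ʊ/ → [+ATR]; bound reached.
Targets with no active source: positions 2 3 4 5 6 7 8 stay [-ATR].

1 9 10 11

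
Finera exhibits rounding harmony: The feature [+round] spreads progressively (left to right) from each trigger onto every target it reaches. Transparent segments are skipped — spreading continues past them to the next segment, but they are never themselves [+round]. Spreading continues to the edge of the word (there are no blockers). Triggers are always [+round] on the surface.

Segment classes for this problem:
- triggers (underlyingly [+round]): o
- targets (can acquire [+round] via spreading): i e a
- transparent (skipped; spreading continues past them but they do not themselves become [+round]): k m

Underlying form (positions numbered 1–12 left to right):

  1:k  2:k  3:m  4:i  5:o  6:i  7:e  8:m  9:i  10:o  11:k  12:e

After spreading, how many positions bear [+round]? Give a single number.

6

From /o/ at 5 rightward: 6 /i/ → [+round]; 7 /e/ → [+round]; 8 /m/ transparent; 9 /i/ → [+round]; 10 /o/ is itself a trigger — this domain ends here.
From /o/ at 10 rightward: 11 /k/ transparent; 12 /e/ → [+round]; word edge.
Target with no active source: position 4 stays [-round].
[+round] positions on the surface: 5 6 7 9 10 12.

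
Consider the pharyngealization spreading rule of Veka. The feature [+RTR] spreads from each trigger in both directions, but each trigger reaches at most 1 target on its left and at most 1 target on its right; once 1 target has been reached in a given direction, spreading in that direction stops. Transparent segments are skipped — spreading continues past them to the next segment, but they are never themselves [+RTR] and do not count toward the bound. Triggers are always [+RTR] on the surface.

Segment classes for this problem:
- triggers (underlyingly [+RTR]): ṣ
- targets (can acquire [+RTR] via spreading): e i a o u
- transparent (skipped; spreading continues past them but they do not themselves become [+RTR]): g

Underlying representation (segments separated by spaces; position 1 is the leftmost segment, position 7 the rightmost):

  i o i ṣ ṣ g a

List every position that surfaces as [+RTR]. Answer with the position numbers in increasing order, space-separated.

3 4 5 7

From /ṣ/ at 4 rightward: 5 /ṣ/ is itself a trigger — this domain ends here.
From /ṣ/ at 4 leftward: 3 /i/ → [+RTR]; bound reached.
From /ṣ/ at 5 rightward: 6 /g/ transparent; 7 /a/ → [+RTR]; bound reached.
From /ṣ/ at 5 leftward: 4 /ṣ/ is itself a trigger — this domain ends here.
Targets with no active source: positions 1 2 stay [-emphatic].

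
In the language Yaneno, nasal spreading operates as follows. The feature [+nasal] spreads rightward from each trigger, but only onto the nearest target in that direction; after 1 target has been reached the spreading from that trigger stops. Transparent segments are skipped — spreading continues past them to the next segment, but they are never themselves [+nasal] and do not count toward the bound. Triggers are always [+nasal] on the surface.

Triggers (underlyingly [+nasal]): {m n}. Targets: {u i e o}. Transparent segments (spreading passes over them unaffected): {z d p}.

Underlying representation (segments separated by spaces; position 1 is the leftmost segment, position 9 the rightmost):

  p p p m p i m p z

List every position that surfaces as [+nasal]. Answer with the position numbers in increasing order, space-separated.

4 6 7

From /m/ at 4 rightward: 5 /p/ transparent; 6 /i/ → [+nasal]; bound reached.
From /m/ at 7 rightward: 8 /p/ transparent; 9 /z/ transparent; word edge.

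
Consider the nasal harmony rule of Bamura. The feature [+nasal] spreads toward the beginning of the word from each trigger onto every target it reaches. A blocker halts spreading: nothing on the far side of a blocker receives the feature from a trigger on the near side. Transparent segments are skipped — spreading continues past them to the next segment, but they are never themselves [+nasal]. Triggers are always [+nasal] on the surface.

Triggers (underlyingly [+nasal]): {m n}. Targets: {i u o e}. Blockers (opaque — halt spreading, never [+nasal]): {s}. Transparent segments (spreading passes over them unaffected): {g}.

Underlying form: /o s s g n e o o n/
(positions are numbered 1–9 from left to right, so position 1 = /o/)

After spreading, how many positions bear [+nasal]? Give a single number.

From /n/ at 5 leftward: 4 /g/ transparent; 3 /s/ blocks.
From /n/ at 9 leftward: 8 /o/ → [+nasal]; 7 /o/ → [+nasal]; 6 /e/ → [+nasal]; 5 /n/ is itself a trigger — this domain ends here.
Target with no active source: position 1 stays [-nasal].
[+nasal] positions on the surface: 5 6 7 8 9.

5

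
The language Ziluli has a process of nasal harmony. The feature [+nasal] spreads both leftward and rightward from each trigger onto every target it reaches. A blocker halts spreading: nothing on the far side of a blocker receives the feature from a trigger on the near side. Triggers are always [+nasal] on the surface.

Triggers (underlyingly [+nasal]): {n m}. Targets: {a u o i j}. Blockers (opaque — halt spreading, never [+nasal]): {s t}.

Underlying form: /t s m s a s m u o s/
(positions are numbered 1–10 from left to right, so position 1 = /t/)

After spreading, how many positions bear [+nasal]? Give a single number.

From /m/ at 3 rightward: 4 /s/ blocks.
From /m/ at 3 leftward: 2 /s/ blocks.
From /m/ at 7 rightward: 8 /u/ → [+nasal]; 9 /o/ → [+nasal]; 10 /s/ blocks.
From /m/ at 7 leftward: 6 /s/ blocks.
Target with no active source: position 5 stays [-nasal].
[+nasal] positions on the surface: 3 7 8 9.

4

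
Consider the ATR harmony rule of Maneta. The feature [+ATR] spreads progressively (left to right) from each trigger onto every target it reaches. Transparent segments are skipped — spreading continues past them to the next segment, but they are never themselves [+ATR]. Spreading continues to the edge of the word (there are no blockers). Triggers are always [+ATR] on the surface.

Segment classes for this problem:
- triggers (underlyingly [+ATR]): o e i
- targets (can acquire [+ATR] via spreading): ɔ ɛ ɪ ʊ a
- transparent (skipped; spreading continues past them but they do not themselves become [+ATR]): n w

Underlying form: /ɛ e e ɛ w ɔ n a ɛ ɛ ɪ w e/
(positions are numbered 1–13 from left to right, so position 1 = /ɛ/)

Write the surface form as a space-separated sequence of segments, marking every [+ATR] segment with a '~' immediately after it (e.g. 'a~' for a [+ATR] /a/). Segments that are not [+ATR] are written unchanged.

From /e/ at 2 rightward: 3 /e/ is itself a trigger — this domain ends here.
From /e/ at 3 rightward: 4 /ɛ/ → [+ATR]; 5 /w/ transparent; 6 /ɔ/ → [+ATR]; 7 /n/ transparent; 8 /a/ → [+ATR]; 9 /ɛ/ → [+ATR]; 10 /ɛ/ → [+ATR]; 11 /ɪ/ → [+ATR]; 12 /w/ transparent; 13 /e/ is itself a trigger — this domain ends here.
From /e/ at 13 rightward: word edge.
Target with no active source: position 1 stays [-ATR].
[+ATR] positions on the surface: 2 3 4 6 8 9 10 11 13.

ɛ e~ e~ ɛ~ w ɔ~ n a~ ɛ~ ɛ~ ɪ~ w e~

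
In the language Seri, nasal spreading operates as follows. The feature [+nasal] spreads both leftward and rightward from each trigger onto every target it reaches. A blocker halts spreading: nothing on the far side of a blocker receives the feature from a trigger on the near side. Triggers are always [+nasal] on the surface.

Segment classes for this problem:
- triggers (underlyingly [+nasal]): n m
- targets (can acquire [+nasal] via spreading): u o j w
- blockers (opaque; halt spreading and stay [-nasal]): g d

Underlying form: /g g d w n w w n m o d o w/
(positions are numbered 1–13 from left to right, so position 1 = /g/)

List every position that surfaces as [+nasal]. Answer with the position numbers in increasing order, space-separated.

4 5 6 7 8 9 10

From /n/ at 5 rightward: 6 /w/ → [+nasal]; 7 /w/ → [+nasal]; 8 /n/ is itself a trigger — this domain ends here.
From /n/ at 5 leftward: 4 /w/ → [+nasal]; 3 /d/ blocks.
From /n/ at 8 rightward: 9 /m/ is itself a trigger — this domain ends here.
From /n/ at 8 leftward: 7 /w/ → [+nasal]; 6 /w/ → [+nasal]; 5 /n/ is itself a trigger — this domain ends here.
From /m/ at 9 rightward: 10 /o/ → [+nasal]; 11 /d/ blocks.
From /m/ at 9 leftward: 8 /n/ is itself a trigger — this domain ends here.
Targets with no active source: positions 12 13 stay [-nasal].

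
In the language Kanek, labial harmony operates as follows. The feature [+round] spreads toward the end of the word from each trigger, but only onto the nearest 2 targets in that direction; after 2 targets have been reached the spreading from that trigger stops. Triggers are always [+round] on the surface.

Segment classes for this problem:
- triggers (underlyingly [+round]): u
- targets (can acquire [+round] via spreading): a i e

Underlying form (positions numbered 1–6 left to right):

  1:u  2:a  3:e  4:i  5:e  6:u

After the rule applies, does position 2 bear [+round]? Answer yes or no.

yes

From /u/ at 1 rightward: 2 /a/ → [+round]; 3 /e/ → [+round]; bound reached.
From /u/ at 6 rightward: word edge.
Targets with no active source: positions 4 5 stay [-round].
[+round] positions on the surface: 1 2 3 6.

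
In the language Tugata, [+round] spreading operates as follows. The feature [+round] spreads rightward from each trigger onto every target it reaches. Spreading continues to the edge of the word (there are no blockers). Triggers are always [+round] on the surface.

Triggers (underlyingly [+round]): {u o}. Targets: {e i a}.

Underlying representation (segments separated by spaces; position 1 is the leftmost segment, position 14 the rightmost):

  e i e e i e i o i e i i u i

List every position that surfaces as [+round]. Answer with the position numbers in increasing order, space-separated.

From /o/ at 8 rightward: 9 /i/ → [+round]; 10 /e/ → [+round]; 11 /i/ → [+round]; 12 /i/ → [+round]; 13 /u/ is itself a trigger — this domain ends here.
From /u/ at 13 rightward: 14 /i/ → [+round]; word edge.
Targets with no active source: positions 1 2 3 4 5 6 7 stay [-round].

8 9 10 11 12 13 14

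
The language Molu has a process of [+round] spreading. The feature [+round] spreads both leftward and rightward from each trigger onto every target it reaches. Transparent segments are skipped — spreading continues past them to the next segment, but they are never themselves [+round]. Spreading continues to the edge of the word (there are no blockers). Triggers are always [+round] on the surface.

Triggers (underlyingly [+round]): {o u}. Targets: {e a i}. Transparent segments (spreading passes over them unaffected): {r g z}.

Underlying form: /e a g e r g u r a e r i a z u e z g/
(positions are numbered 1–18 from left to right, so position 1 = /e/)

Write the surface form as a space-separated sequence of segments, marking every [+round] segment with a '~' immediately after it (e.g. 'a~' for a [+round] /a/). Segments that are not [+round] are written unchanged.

e~ a~ g e~ r g u~ r a~ e~ r i~ a~ z u~ e~ z g

From /u/ at 7 rightward: 8 /r/ transparent; 9 /a/ → [+round]; 10 /e/ → [+round]; 11 /r/ transparent; 12 /i/ → [+round]; 13 /a/ → [+round]; 14 /z/ transparent; 15 /u/ is itself a trigger — this domain ends here.
From /u/ at 7 leftward: 6 /g/ transparent; 5 /r/ transparent; 4 /e/ → [+round]; 3 /g/ transparent; 2 /a/ → [+round]; 1 /e/ → [+round]; word edge.
From /u/ at 15 rightward: 16 /e/ → [+round]; 17 /z/ transparent; 18 /g/ transparent; word edge.
From /u/ at 15 leftward: 14 /z/ transparent; 13 /a/ → [+round]; 12 /i/ → [+round]; 11 /r/ transparent; 10 /e/ → [+round]; 9 /a/ → [+round]; 8 /r/ transparent; 7 /u/ is itself a trigger — this domain ends here.
[+round] positions on the surface: 1 2 4 7 9 10 12 13 15 16.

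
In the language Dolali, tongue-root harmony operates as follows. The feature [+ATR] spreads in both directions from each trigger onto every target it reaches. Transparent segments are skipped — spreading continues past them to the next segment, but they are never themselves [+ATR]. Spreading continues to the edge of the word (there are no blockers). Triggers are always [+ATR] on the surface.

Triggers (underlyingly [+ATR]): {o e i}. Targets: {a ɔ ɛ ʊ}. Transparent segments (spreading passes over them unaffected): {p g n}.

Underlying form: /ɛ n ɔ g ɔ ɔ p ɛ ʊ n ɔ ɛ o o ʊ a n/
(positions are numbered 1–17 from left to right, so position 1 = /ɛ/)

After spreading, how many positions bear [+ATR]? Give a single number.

From /o/ at 13 rightward: 14 /o/ is itself a trigger — this domain ends here.
From /o/ at 13 leftward: 12 /ɛ/ → [+ATR]; 11 /ɔ/ → [+ATR]; 10 /n/ transparent; 9 /ʊ/ → [+ATR]; 8 /ɛ/ → [+ATR]; 7 /p/ transparent; 6 /ɔ/ → [+ATR]; 5 /ɔ/ → [+ATR]; 4 /g/ transparent; 3 /ɔ/ → [+ATR]; 2 /n/ transparent; 1 /ɛ/ → [+ATR]; word edge.
From /o/ at 14 rightward: 15 /ʊ/ → [+ATR]; 16 /a/ → [+ATR]; 17 /n/ transparent; word edge.
From /o/ at 14 leftward: 13 /o/ is itself a trigger — this domain ends here.
[+ATR] positions on the surface: 1 3 5 6 8 9 11 12 13 14 15 16.

12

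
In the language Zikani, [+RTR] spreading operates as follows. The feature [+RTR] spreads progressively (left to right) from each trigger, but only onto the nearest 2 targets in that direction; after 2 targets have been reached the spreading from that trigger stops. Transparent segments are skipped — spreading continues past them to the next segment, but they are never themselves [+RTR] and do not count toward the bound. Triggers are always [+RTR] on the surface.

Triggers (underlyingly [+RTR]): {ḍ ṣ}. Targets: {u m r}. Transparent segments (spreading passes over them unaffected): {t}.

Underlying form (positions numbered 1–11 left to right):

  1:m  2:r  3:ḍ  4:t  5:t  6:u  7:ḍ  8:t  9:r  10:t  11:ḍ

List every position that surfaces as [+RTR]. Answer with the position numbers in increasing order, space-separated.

3 6 7 9 11

From /ḍ/ at 3 rightward: 4 /t/ transparent; 5 /t/ transparent; 6 /u/ → [+RTR]; 7 /ḍ/ is itself a trigger — this domain ends here.
From /ḍ/ at 7 rightward: 8 /t/ transparent; 9 /r/ → [+RTR]; 10 /t/ transparent; 11 /ḍ/ is itself a trigger — this domain ends here.
From /ḍ/ at 11 rightward: word edge.
Targets with no active source: positions 1 2 stay [-emphatic].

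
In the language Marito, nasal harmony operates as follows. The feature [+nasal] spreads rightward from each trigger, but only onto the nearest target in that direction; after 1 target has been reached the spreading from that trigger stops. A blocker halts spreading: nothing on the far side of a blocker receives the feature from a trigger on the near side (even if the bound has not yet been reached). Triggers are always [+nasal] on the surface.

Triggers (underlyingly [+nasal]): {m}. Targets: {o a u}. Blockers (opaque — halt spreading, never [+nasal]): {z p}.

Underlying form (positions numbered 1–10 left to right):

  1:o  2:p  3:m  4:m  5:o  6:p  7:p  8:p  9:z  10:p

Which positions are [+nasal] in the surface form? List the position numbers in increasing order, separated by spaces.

From /m/ at 3 rightward: 4 /m/ is itself a trigger — this domain ends here.
From /m/ at 4 rightward: 5 /o/ → [+nasal]; bound reached.
Target with no active source: position 1 stays [-nasal].

3 4 5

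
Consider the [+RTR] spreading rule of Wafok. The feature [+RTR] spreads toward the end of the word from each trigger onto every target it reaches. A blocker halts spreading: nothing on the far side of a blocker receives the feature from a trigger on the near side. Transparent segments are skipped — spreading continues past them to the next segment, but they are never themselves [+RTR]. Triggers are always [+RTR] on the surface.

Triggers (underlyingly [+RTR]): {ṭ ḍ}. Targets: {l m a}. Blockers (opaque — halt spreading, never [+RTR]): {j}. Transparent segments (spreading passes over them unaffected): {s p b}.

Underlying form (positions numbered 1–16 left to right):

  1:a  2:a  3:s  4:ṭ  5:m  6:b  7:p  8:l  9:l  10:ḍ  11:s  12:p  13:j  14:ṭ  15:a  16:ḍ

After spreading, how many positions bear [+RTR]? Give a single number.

8

From /ṭ/ at 4 rightward: 5 /m/ → [+RTR]; 6 /b/ transparent; 7 /p/ transparent; 8 /l/ → [+RTR]; 9 /l/ → [+RTR]; 10 /ḍ/ is itself a trigger — this domain ends here.
From /ḍ/ at 10 rightward: 11 /s/ transparent; 12 /p/ transparent; 13 /j/ blocks.
From /ṭ/ at 14 rightward: 15 /a/ → [+RTR]; 16 /ḍ/ is itself a trigger — this domain ends here.
From /ḍ/ at 16 rightward: word edge.
Targets with no active source: positions 1 2 stay [-emphatic].
[+RTR] positions on the surface: 4 5 8 9 10 14 15 16.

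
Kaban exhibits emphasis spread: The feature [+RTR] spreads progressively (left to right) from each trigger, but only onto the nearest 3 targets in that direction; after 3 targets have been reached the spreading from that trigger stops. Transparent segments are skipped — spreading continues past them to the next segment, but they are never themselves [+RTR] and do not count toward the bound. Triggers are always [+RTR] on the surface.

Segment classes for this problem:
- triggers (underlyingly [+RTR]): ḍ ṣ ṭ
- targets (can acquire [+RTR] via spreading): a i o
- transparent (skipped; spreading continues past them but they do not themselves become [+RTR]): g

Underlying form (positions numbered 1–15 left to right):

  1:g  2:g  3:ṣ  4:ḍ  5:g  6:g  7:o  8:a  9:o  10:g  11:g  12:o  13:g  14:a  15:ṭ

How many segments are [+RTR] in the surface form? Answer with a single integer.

From /ṣ/ at 3 rightward: 4 /ḍ/ is itself a trigger — this domain ends here.
From /ḍ/ at 4 rightward: 5 /g/ transparent; 6 /g/ transparent; 7 /o/ → [+RTR]; 8 /a/ → [+RTR]; 9 /o/ → [+RTR]; bound reached.
From /ṭ/ at 15 rightward: word edge.
Targets with no active source: positions 12 14 stay [-emphatic].
[+RTR] positions on the surface: 3 4 7 8 9 15.

6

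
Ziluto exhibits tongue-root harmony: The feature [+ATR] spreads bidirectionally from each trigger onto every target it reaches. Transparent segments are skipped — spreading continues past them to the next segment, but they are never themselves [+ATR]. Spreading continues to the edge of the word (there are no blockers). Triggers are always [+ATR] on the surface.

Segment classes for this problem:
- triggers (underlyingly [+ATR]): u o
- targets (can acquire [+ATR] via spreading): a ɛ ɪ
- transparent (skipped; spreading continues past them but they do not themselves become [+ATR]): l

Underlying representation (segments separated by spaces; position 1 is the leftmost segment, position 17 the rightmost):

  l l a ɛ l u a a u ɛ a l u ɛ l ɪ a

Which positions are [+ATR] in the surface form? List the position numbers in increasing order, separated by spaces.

From /u/ at 6 rightward: 7 /a/ → [+ATR]; 8 /a/ → [+ATR]; 9 /u/ is itself a trigger — this domain ends here.
From /u/ at 6 leftward: 5 /l/ transparent; 4 /ɛ/ → [+ATR]; 3 /a/ → [+ATR]; 2 /l/ transparent; 1 /l/ transparent; word edge.
From /u/ at 9 rightward: 10 /ɛ/ → [+ATR]; 11 /a/ → [+ATR]; 12 /l/ transparent; 13 /u/ is itself a trigger — this domain ends here.
From /u/ at 9 leftward: 8 /a/ → [+ATR]; 7 /a/ → [+ATR]; 6 /u/ is itself a trigger — this domain ends here.
From /u/ at 13 rightward: 14 /ɛ/ → [+ATR]; 15 /l/ transparent; 16 /ɪ/ → [+ATR]; 17 /a/ → [+ATR]; word edge.
From /u/ at 13 leftward: 12 /l/ transparent; 11 /a/ → [+ATR]; 10 /ɛ/ → [+ATR]; 9 /u/ is itself a trigger — this domain ends here.

3 4 6 7 8 9 10 11 13 14 16 17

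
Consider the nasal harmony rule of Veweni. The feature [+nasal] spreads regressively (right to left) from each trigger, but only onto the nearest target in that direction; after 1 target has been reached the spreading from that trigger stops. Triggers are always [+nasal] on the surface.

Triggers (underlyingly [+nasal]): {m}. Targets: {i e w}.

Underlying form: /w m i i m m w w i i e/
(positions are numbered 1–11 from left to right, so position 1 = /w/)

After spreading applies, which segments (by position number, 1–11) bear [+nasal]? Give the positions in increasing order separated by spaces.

1 2 4 5 6

From /m/ at 2 leftward: 1 /w/ → [+nasal]; bound reached.
From /m/ at 5 leftward: 4 /i/ → [+nasal]; bound reached.
From /m/ at 6 leftward: 5 /m/ is itself a trigger — this domain ends here.
Targets with no active source: positions 3 7 8 9 10 11 stay [-nasal].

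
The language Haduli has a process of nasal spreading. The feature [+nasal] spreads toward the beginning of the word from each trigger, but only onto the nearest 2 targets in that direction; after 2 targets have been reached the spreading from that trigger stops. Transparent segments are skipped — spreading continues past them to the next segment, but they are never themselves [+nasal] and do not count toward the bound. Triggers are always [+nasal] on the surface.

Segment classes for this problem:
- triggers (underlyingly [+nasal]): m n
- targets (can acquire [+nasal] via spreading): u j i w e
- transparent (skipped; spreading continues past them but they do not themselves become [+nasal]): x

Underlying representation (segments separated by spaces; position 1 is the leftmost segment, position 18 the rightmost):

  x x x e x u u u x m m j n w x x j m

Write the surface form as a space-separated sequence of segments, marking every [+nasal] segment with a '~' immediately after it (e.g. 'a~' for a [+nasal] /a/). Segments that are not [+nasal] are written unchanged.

From /m/ at 10 leftward: 9 /x/ transparent; 8 /u/ → [+nasal]; 7 /u/ → [+nasal]; bound reached.
From /m/ at 11 leftward: 10 /m/ is itself a trigger — this domain ends here.
From /n/ at 13 leftward: 12 /j/ → [+nasal]; 11 /m/ is itself a trigger — this domain ends here.
From /m/ at 18 leftward: 17 /j/ → [+nasal]; 16 /x/ transparent; 15 /x/ transparent; 14 /w/ → [+nasal]; bound reached.
Targets with no active source: positions 4 6 stay [-nasal].
[+nasal] positions on the surface: 7 8 10 11 12 13 14 17 18.

x x x e x u u~ u~ x m~ m~ j~ n~ w~ x x j~ m~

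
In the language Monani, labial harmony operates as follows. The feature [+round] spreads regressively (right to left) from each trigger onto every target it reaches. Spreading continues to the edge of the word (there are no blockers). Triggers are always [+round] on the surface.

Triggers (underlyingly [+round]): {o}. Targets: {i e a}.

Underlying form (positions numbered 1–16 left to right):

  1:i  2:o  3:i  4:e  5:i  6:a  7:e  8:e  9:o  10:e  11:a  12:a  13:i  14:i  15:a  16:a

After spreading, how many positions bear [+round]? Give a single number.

From /o/ at 2 leftward: 1 /i/ → [+round]; word edge.
From /o/ at 9 leftward: 8 /e/ → [+round]; 7 /e/ → [+round]; 6 /a/ → [+round]; 5 /i/ → [+round]; 4 /e/ → [+round]; 3 /i/ → [+round]; 2 /o/ is itself a trigger — this domain ends here.
Targets with no active source: positions 10 11 12 13 14 15 16 stay [-round].
[+round] positions on the surface: 1 2 3 4 5 6 7 8 9.

9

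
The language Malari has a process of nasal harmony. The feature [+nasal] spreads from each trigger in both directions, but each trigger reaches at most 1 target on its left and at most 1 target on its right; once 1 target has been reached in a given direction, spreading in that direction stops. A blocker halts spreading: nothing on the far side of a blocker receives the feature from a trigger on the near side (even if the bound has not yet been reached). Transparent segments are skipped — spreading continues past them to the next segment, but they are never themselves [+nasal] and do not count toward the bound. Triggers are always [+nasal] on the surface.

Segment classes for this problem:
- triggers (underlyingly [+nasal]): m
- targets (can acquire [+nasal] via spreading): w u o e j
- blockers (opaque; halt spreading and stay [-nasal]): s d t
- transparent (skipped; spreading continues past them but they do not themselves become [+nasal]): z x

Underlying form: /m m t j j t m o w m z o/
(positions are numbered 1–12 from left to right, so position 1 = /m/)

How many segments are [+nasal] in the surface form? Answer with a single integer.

From /m/ at 1 rightward: 2 /m/ is itself a trigger — this domain ends here.
From /m/ at 1 leftward: word edge.
From /m/ at 2 rightward: 3 /t/ blocks.
From /m/ at 2 leftward: 1 /m/ is itself a trigger — this domain ends here.
From /m/ at 7 rightward: 8 /o/ → [+nasal]; bound reached.
From /m/ at 7 leftward: 6 /t/ blocks.
From /m/ at 10 rightward: 11 /z/ transparent; 12 /o/ → [+nasal]; bound reached.
From /m/ at 10 leftward: 9 /w/ → [+nasal]; bound reached.
Targets with no active source: positions 4 5 stay [-nasal].
[+nasal] positions on the surface: 1 2 7 8 9 10 12.

7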